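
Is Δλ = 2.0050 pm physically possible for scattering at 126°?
No, inconsistent

Calculate the expected shift for θ = 126°:

Δλ_expected = λ_C(1 - cos(126°))
Δλ_expected = 2.4263 × (1 - cos(126°))
Δλ_expected = 2.4263 × 1.5878
Δλ_expected = 3.8525 pm

Given shift: 2.0050 pm
Expected shift: 3.8525 pm
Difference: 1.8475 pm

The values do not match. The given shift corresponds to θ ≈ 80.0°, not 126°.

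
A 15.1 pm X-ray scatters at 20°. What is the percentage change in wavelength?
0.9690%

Calculate the Compton shift:
Δλ = λ_C(1 - cos(20°))
Δλ = 2.4263 × (1 - cos(20°))
Δλ = 2.4263 × 0.0603
Δλ = 0.1463 pm

Percentage change:
(Δλ/λ₀) × 100 = (0.1463/15.1) × 100
= 0.9690%

(Intermediate values are shown rounded; full precision is carried through to the final answer.)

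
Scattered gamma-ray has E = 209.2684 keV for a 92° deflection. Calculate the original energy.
363.1999 keV

Convert final energy to wavelength (hc ≈ 1239.842 keV·pm):
λ' = hc/E' = 1239.842 / 209.2684 = 5.9246 pm

Calculate the Compton shift:
Δλ = λ_C(1 - cos(92°))
Δλ = 2.4263 × (1 - cos(92°))
Δλ = 2.5110 pm

Initial wavelength:
λ = λ' - Δλ = 5.9246 - 2.5110 = 3.4137 pm

Initial energy:
E = hc/λ = 1239.842 / 3.4137 = 363.1999 keV

(Intermediate values are shown rounded; full precision is carried through to the final answer.)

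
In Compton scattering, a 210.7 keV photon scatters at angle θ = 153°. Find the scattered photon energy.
118.3895 keV

First convert energy to wavelength:
λ = hc/E, with hc ≈ 1239.842 keV·pm (i.e. 1239.842 eV·nm)

For E = 210.7 keV = 210700 eV:
λ = 1239.842 keV·pm / 210.7 keV
λ = 5.8844 pm

Calculate the Compton shift:
Δλ = λ_C(1 - cos(153°)) = 2.4263 × 1.8910
Δλ = 4.5882 pm

Final wavelength:
λ' = 5.8844 + 4.5882 = 10.4726 pm

Final energy:
E' = hc/λ' = 1239.842 / 10.4726 = 118.3895 keV

(Intermediate values are shown rounded; full precision is carried through to the final answer.)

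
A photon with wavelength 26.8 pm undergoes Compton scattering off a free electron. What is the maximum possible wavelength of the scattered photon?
31.6526 pm (at θ = 180°)

The Compton shift is Δλ = λ_C(1 − cos θ).

Since cos θ ranges from −1 to 1, the factor (1 − cos θ) ranges from 0 to 2; the maximum shift occurs at θ = 180° (backscattering):
Δλ_max = 2λ_C = 2 × 2.4263 pm = 4.8526 pm

Maximum scattered wavelength:
λ'_max = λ₀ + Δλ_max = 26.8 + 4.8526 = 31.6526 pm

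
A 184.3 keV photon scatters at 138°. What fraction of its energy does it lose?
0.3860 (or 38.60%)

Calculate initial and final photon energies:

Initial: E₀ = 184.3 keV → λ₀ = 6.7273 pm
Compton shift: Δλ = 4.2294 pm
Final wavelength: λ' = 10.9567 pm
Final energy: E' = 113.1582 keV

Fractional energy loss:
(E₀ - E')/E₀ = (184.3000 - 113.1582)/184.3000
= 71.1418/184.3000
= 0.3860
= 38.60%

(Intermediate values are shown rounded; full precision is carried through to the final answer.)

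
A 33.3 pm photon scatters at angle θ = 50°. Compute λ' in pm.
34.1667 pm

Using the Compton scattering formula:
λ' = λ + Δλ = λ + λ_C(1 - cos θ)

Given:
- Initial wavelength λ = 33.3 pm
- Scattering angle θ = 50°
- Compton wavelength λ_C ≈ 2.4263 pm

Calculate the shift:
Δλ = 2.4263 × (1 - cos(50°))
Δλ = 2.4263 × 0.3572
Δλ = 0.8667 pm

Final wavelength:
λ' = 33.3 + 0.8667 = 34.1667 pm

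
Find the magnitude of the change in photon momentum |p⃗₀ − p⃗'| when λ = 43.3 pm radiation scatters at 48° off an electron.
1.2338e-23 kg·m/s

Photon momentum magnitude is p = h/λ.

Initial momentum:
p₀ = h/λ = 6.6261e-34/4.3300e-11 = 1.5303e-23 kg·m/s

After scattering:
λ' = λ + Δλ = 43.3 + 0.8028 = 44.1028 pm
p' = h/λ' = 6.6261e-34/4.4103e-11 = 1.5024e-23 kg·m/s

Momentum is a vector; the scattered photon's direction makes angle θ = 48° with the incident direction. The magnitude of the vector change Δp⃗ = p⃗₀ − p⃗' is found from the law of cosines:
|Δp⃗|² = p₀² + p'² − 2p₀p'cos θ
|Δp⃗|² = (1.5303e-23)² + (1.5024e-23)² − 2·1.5303e-23·1.5024e-23·cos(48°)
|Δp⃗| = 1.2338e-23 kg·m/s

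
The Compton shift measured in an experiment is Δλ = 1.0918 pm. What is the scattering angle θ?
56.63°

From the Compton formula Δλ = λ_C(1 - cos θ), we can solve for θ:

cos θ = 1 - Δλ/λ_C

Given:
- Δλ = 1.0918 pm
- λ_C = h/(m_e·c) ≈ 2.42631024 pm

cos θ = 1 - 1.0918/2.42631024
cos θ = 1 - 0.449984
cos θ = 0.550016

θ = arccos(0.550016)
θ = 56.63°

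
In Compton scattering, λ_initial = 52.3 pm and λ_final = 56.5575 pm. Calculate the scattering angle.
139.00°

First find the wavelength shift:
Δλ = λ' - λ = 56.5575 - 52.3 = 4.2575 pm

Using Δλ = λ_C(1 - cos θ), with λ_C = h/(m_e·c) ≈ 2.42631024 pm:
cos θ = 1 - Δλ/λ_C
cos θ = 1 - 4.2575/2.42631024
cos θ = -0.754722

θ = arccos(-0.754722)
θ = 139.00°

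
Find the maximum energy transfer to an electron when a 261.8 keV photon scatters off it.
132.4943 keV

Maximum energy transfer occurs at θ = 180° (backscattering).

Initial photon: E₀ = 261.8 keV → λ₀ = 4.7358 pm

Maximum Compton shift (at 180°):
Δλ_max = 2λ_C = 2 × 2.4263 = 4.8526 pm

Final wavelength:
λ' = 4.7358 + 4.8526 = 9.5885 pm

Minimum photon energy (maximum energy to electron):
E'_min = hc/λ' = 129.3057 keV

Maximum electron kinetic energy:
K_max = E₀ - E'_min = 261.8000 - 129.3057 = 132.4943 keV

(Intermediate values are shown rounded; full precision is carried through to the final answer.)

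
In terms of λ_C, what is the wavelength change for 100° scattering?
1.1736 λ_C

The Compton shift formula is:
Δλ = λ_C(1 - cos θ)

Dividing both sides by λ_C:
Δλ/λ_C = 1 - cos θ

For θ = 100°:
Δλ/λ_C = 1 - cos(100°)
Δλ/λ_C = 1 - -0.1736
Δλ/λ_C = 1.1736

This means the shift is 1.1736 × λ_C = 2.8476 pm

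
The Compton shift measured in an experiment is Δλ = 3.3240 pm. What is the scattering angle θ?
111.71°

From the Compton formula Δλ = λ_C(1 - cos θ), we can solve for θ:

cos θ = 1 - Δλ/λ_C

Given:
- Δλ = 3.3240 pm
- λ_C = h/(m_e·c) ≈ 2.42631024 pm

cos θ = 1 - 3.3240/2.42631024
cos θ = 1 - 1.369981
cos θ = -0.369981

θ = arccos(-0.369981)
θ = 111.71°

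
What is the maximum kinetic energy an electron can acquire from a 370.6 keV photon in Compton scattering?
219.3651 keV

Maximum energy transfer occurs at θ = 180° (backscattering).

Initial photon: E₀ = 370.6 keV → λ₀ = 3.3455 pm

Maximum Compton shift (at 180°):
Δλ_max = 2λ_C = 2 × 2.4263 = 4.8526 pm

Final wavelength:
λ' = 3.3455 + 4.8526 = 8.1981 pm

Minimum photon energy (maximum energy to electron):
E'_min = hc/λ' = 151.2349 keV

Maximum electron kinetic energy:
K_max = E₀ - E'_min = 370.6000 - 151.2349 = 219.3651 keV

(Intermediate values are shown rounded; full precision is carried through to the final answer.)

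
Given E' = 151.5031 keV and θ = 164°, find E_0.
361.9999 keV

Convert final energy to wavelength (hc ≈ 1239.842 keV·pm):
λ' = hc/E' = 1239.842 / 151.5031 = 8.1836 pm

Calculate the Compton shift:
Δλ = λ_C(1 - cos(164°))
Δλ = 2.4263 × (1 - cos(164°))
Δλ = 4.7586 pm

Initial wavelength:
λ = λ' - Δλ = 8.1836 - 4.7586 = 3.4250 pm

Initial energy:
E = hc/λ = 1239.842 / 3.4250 = 361.9999 keV

(Intermediate values are shown rounded; full precision is carried through to the final answer.)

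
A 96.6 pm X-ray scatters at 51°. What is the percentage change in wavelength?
0.9310%

Calculate the Compton shift:
Δλ = λ_C(1 - cos(51°))
Δλ = 2.4263 × (1 - cos(51°))
Δλ = 2.4263 × 0.3707
Δλ = 0.8994 pm

Percentage change:
(Δλ/λ₀) × 100 = (0.8994/96.6) × 100
= 0.9310%

(Intermediate values are shown rounded; full precision is carried through to the final answer.)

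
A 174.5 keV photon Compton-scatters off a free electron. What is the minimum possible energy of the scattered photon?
103.6854 keV (at θ = 180°)

The scattered photon has minimum energy when its wavelength is maximum, i.e., when the Compton shift Δλ = λ_C(1 − cos θ) is maximum. This occurs at θ = 180° (backscattering), giving Δλ_max = 2λ_C = 4.8526 pm.

Initial wavelength: λ₀ = hc/E₀ = 7.1051 pm
Maximum final wavelength: λ'_max = λ₀ + 2λ_C = 7.1051 + 4.8526 = 11.9577 pm
Minimum final energy: E'_min = hc/λ'_max = 103.6854 keV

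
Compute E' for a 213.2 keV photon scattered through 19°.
208.4615 keV

First convert energy to wavelength:
λ = hc/E, with hc ≈ 1239.842 keV·pm (i.e. 1239.842 eV·nm)

For E = 213.2 keV = 213200 eV:
λ = 1239.842 keV·pm / 213.2 keV
λ = 5.8154 pm

Calculate the Compton shift:
Δλ = λ_C(1 - cos(19°)) = 2.4263 × 0.0545
Δλ = 0.1322 pm

Final wavelength:
λ' = 5.8154 + 0.1322 = 5.9476 pm

Final energy:
E' = hc/λ' = 1239.842 / 5.9476 = 208.4615 keV

(Intermediate values are shown rounded; full precision is carried through to the final answer.)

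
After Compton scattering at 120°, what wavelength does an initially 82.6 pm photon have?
86.2395 pm

Using the Compton formula: λ' = λ + λ_C(1 − cos θ)

For θ = 120°, cos θ = -1/2 (exact) = -0.5000, so:
1 − cos 120° = 1 − (-1/2) = 1.5000

Δλ = λ_C × 1.5000 = 2.4263 × 1.5000 = 3.6395 pm

λ' = 82.6 + 3.6395 = 86.2395 pm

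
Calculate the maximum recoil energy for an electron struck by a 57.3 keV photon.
10.4965 keV

Maximum energy transfer occurs at θ = 180° (backscattering).

Initial photon: E₀ = 57.3 keV → λ₀ = 21.6377 pm

Maximum Compton shift (at 180°):
Δλ_max = 2λ_C = 2 × 2.4263 = 4.8526 pm

Final wavelength:
λ' = 21.6377 + 4.8526 = 26.4904 pm

Minimum photon energy (maximum energy to electron):
E'_min = hc/λ' = 46.8035 keV

Maximum electron kinetic energy:
K_max = E₀ - E'_min = 57.3000 - 46.8035 = 10.4965 keV

(Intermediate values are shown rounded; full precision is carried through to the final answer.)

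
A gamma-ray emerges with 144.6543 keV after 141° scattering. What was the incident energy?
291.1000 keV

Convert final energy to wavelength (hc ≈ 1239.842 keV·pm):
λ' = hc/E' = 1239.842 / 144.6543 = 8.5711 pm

Calculate the Compton shift:
Δλ = λ_C(1 - cos(141°))
Δλ = 2.4263 × (1 - cos(141°))
Δλ = 4.3119 pm

Initial wavelength:
λ = λ' - Δλ = 8.5711 - 4.3119 = 4.2592 pm

Initial energy:
E = hc/λ = 1239.842 / 4.2592 = 291.1000 keV

(Intermediate values are shown rounded; full precision is carried through to the final answer.)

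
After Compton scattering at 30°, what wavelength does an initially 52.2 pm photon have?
52.5251 pm

Using the Compton formula: λ' = λ + λ_C(1 − cos θ)

For θ = 30°, cos θ = √3/2 (exact) ≈ 0.8660, so:
1 − cos 30° = 1 − (√3/2) ≈ 0.1340

Δλ = λ_C × 0.1340 = 2.4263 × 0.1340 = 0.3251 pm

λ' = 52.2 + 0.3251 = 52.5251 pm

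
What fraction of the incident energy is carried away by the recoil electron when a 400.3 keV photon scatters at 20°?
0.0451 (or 4.51%)

Calculate initial and final photon energies:

Initial: E₀ = 400.3 keV → λ₀ = 3.0973 pm
Compton shift: Δλ = 0.1463 pm
Final wavelength: λ' = 3.2436 pm
Final energy: E' = 382.2418 keV

Fractional energy loss:
(E₀ - E')/E₀ = (400.3000 - 382.2418)/400.3000
= 18.0582/400.3000
= 0.0451
= 4.51%

(Intermediate values are shown rounded; full precision is carried through to the final answer.)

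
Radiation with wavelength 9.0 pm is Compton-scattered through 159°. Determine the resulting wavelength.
13.6915 pm

Using the Compton scattering formula:
λ' = λ + Δλ = λ + λ_C(1 - cos θ)

Given:
- Initial wavelength λ = 9.0 pm
- Scattering angle θ = 159°
- Compton wavelength λ_C ≈ 2.4263 pm

Calculate the shift:
Δλ = 2.4263 × (1 - cos(159°))
Δλ = 2.4263 × 1.9336
Δλ = 4.6915 pm

Final wavelength:
λ' = 9.0 + 4.6915 = 13.6915 pm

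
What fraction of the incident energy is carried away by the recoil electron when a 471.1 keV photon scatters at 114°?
0.5646 (or 56.46%)

Calculate initial and final photon energies:

Initial: E₀ = 471.1 keV → λ₀ = 2.6318 pm
Compton shift: Δλ = 3.4132 pm
Final wavelength: λ' = 6.0450 pm
Final energy: E' = 205.1027 keV

Fractional energy loss:
(E₀ - E')/E₀ = (471.1000 - 205.1027)/471.1000
= 265.9973/471.1000
= 0.5646
= 56.46%

(Intermediate values are shown rounded; full precision is carried through to the final answer.)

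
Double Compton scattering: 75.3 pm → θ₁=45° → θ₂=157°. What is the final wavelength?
80.6704 pm

Apply Compton shift twice:

First scattering at θ₁ = 45°:
Δλ₁ = λ_C(1 - cos(45°))
Δλ₁ = 2.4263 × 0.2929
Δλ₁ = 0.7106 pm

After first scattering:
λ₁ = 75.3 + 0.7106 = 76.0106 pm

Second scattering at θ₂ = 157°:
Δλ₂ = λ_C(1 - cos(157°))
Δλ₂ = 2.4263 × 1.9205
Δλ₂ = 4.6597 pm

Final wavelength:
λ₂ = 76.0106 + 4.6597 = 80.6704 pm

Total shift: Δλ_total = 0.7106 + 4.6597 = 5.3704 pm

(Intermediate values are shown rounded; full precision is carried through to the final answer.)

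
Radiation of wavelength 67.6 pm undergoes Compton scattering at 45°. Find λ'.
68.3106 pm

Using the Compton formula: λ' = λ + λ_C(1 − cos θ)

For θ = 45°, cos θ = √2/2 (exact) ≈ 0.7071, so:
1 − cos 45° = 1 − (√2/2) ≈ 0.2929

Δλ = λ_C × 0.2929 = 2.4263 × 0.2929 = 0.7106 pm

λ' = 67.6 + 0.7106 = 68.3106 pm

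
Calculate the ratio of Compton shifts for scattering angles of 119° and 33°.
119° produces the larger shift by a factor of 9.204

Calculate both shifts using Δλ = λ_C(1 - cos θ):

For θ₁ = 33°:
Δλ₁ = 2.4263 × (1 - cos(33°))
Δλ₁ = 2.4263 × 0.1613
Δλ₁ = 0.3914 pm

For θ₂ = 119°:
Δλ₂ = 2.4263 × (1 - cos(119°))
Δλ₂ = 2.4263 × 1.4848
Δλ₂ = 3.6026 pm

The 119° angle produces the larger shift.
Ratio: 3.6026/0.3914 = 9.204

(Intermediate values are shown rounded; full precision is carried through to the final answer.)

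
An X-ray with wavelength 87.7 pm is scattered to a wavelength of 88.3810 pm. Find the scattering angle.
44.00°

First find the wavelength shift:
Δλ = λ' - λ = 88.3810 - 87.7 = 0.6810 pm

Using Δλ = λ_C(1 - cos θ), with λ_C = h/(m_e·c) ≈ 2.42631024 pm:
cos θ = 1 - Δλ/λ_C
cos θ = 1 - 0.6810/2.42631024
cos θ = 0.719327

θ = arccos(0.719327)
θ = 44.00°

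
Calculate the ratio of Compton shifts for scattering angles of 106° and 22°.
106° produces the larger shift by a factor of 17.519

Calculate both shifts using Δλ = λ_C(1 - cos θ):

For θ₁ = 22°:
Δλ₁ = 2.4263 × (1 - cos(22°))
Δλ₁ = 2.4263 × 0.0728
Δλ₁ = 0.1767 pm

For θ₂ = 106°:
Δλ₂ = 2.4263 × (1 - cos(106°))
Δλ₂ = 2.4263 × 1.2756
Δλ₂ = 3.0951 pm

The 106° angle produces the larger shift.
Ratio: 3.0951/0.1767 = 17.519

(Intermediate values are shown rounded; full precision is carried through to the final answer.)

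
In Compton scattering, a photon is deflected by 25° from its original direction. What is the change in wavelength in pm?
0.2273 pm

Using the Compton scattering formula:
Δλ = λ_C(1 - cos θ)

where λ_C = h/(m_e·c) ≈ 2.4263 pm is the Compton wavelength of an electron.

For θ = 25°:
cos(25°) = 0.9063
1 - cos(25°) = 0.0937

Δλ = 2.4263 × 0.0937
Δλ = 0.2273 pm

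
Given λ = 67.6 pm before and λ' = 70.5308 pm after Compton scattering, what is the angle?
102.00°

First find the wavelength shift:
Δλ = λ' - λ = 70.5308 - 67.6 = 2.9308 pm

Using Δλ = λ_C(1 - cos θ), with λ_C = h/(m_e·c) ≈ 2.42631024 pm:
cos θ = 1 - Δλ/λ_C
cos θ = 1 - 2.9308/2.42631024
cos θ = -0.207925

θ = arccos(-0.207925)
θ = 102.00°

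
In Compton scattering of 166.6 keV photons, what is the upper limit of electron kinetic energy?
65.7560 keV

Maximum energy transfer occurs at θ = 180° (backscattering).

Initial photon: E₀ = 166.6 keV → λ₀ = 7.4420 pm

Maximum Compton shift (at 180°):
Δλ_max = 2λ_C = 2 × 2.4263 = 4.8526 pm

Final wavelength:
λ' = 7.4420 + 4.8526 = 12.2946 pm

Minimum photon energy (maximum energy to electron):
E'_min = hc/λ' = 100.8440 keV

Maximum electron kinetic energy:
K_max = E₀ - E'_min = 166.6000 - 100.8440 = 65.7560 keV

(Intermediate values are shown rounded; full precision is carried through to the final answer.)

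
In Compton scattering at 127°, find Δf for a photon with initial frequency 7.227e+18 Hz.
6.191e+17 Hz (decrease)

Convert frequency to wavelength (c = 299792458 m/s):
λ₀ = c/f₀ = 299792458/7.227e+18 = 4.1482283e-11 m = 41.4823 pm

Calculate Compton shift:
Δλ = λ_C(1 - cos(127°)) = 3.8865 pm

Final wavelength:
λ' = λ₀ + Δλ = 41.4823 + 3.8865 = 45.3688 pm

Final frequency:
f' = c/λ' = 299792458/4.5368783e-11 = 6.6079017e+18 Hz

Frequency shift (decrease):
Δf = f₀ - f' = 7.227e+18 - 6.6079017e+18 = 6.191e+17 Hz

(Intermediate values are shown rounded; full precision is carried through to the final answer.)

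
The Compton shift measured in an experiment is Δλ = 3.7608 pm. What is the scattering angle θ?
123.37°

From the Compton formula Δλ = λ_C(1 - cos θ), we can solve for θ:

cos θ = 1 - Δλ/λ_C

Given:
- Δλ = 3.7608 pm
- λ_C = h/(m_e·c) ≈ 2.42631024 pm

cos θ = 1 - 3.7608/2.42631024
cos θ = 1 - 1.550008
cos θ = -0.550008

θ = arccos(-0.550008)
θ = 123.37°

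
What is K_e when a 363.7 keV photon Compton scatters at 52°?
78.1204 keV

By energy conservation: K_e = E_initial - E_final

First find the scattered photon energy:
Initial wavelength: λ = hc/E = 3.4090 pm
Compton shift: Δλ = λ_C(1 - cos(52°)) = 0.9325 pm
Final wavelength: λ' = 3.4090 + 0.9325 = 4.3415 pm
Final photon energy: E' = hc/λ' = 285.5796 keV

Electron kinetic energy:
K_e = E - E' = 363.7000 - 285.5796 = 78.1204 keV

(Intermediate values are shown rounded; full precision is carried through to the final answer.)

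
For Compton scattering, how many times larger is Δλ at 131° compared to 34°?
131° produces the larger shift by a factor of 9.687

Calculate both shifts using Δλ = λ_C(1 - cos θ):

For θ₁ = 34°:
Δλ₁ = 2.4263 × (1 - cos(34°))
Δλ₁ = 2.4263 × 0.1710
Δλ₁ = 0.4148 pm

For θ₂ = 131°:
Δλ₂ = 2.4263 × (1 - cos(131°))
Δλ₂ = 2.4263 × 1.6561
Δλ₂ = 4.0181 pm

The 131° angle produces the larger shift.
Ratio: 4.0181/0.4148 = 9.687

(Intermediate values are shown rounded; full precision is carried through to the final answer.)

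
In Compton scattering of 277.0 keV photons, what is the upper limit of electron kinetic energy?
144.0922 keV

Maximum energy transfer occurs at θ = 180° (backscattering).

Initial photon: E₀ = 277.0 keV → λ₀ = 4.4760 pm

Maximum Compton shift (at 180°):
Δλ_max = 2λ_C = 2 × 2.4263 = 4.8526 pm

Final wavelength:
λ' = 4.4760 + 4.8526 = 9.3286 pm

Minimum photon energy (maximum energy to electron):
E'_min = hc/λ' = 132.9078 keV

Maximum electron kinetic energy:
K_max = E₀ - E'_min = 277.0000 - 132.9078 = 144.0922 keV

(Intermediate values are shown rounded; full precision is carried through to the final answer.)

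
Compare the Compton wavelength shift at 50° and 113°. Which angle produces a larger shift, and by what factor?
113° produces the larger shift by a factor of 3.893

Calculate both shifts using Δλ = λ_C(1 - cos θ):

For θ₁ = 50°:
Δλ₁ = 2.4263 × (1 - cos(50°))
Δλ₁ = 2.4263 × 0.3572
Δλ₁ = 0.8667 pm

For θ₂ = 113°:
Δλ₂ = 2.4263 × (1 - cos(113°))
Δλ₂ = 2.4263 × 1.3907
Δλ₂ = 3.3743 pm

The 113° angle produces the larger shift.
Ratio: 3.3743/0.8667 = 3.893

(Intermediate values are shown rounded; full precision is carried through to the final answer.)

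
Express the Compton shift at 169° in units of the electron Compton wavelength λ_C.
1.9816 λ_C

The Compton shift formula is:
Δλ = λ_C(1 - cos θ)

Dividing both sides by λ_C:
Δλ/λ_C = 1 - cos θ

For θ = 169°:
Δλ/λ_C = 1 - cos(169°)
Δλ/λ_C = 1 - -0.9816
Δλ/λ_C = 1.9816

This means the shift is 1.9816 × λ_C = 4.8080 pm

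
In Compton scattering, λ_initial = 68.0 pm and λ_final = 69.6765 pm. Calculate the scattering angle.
72.00°

First find the wavelength shift:
Δλ = λ' - λ = 69.6765 - 68.0 = 1.6765 pm

Using Δλ = λ_C(1 - cos θ), with λ_C = h/(m_e·c) ≈ 2.42631024 pm:
cos θ = 1 - Δλ/λ_C
cos θ = 1 - 1.6765/2.42631024
cos θ = 0.309033

θ = arccos(0.309033)
θ = 72.00°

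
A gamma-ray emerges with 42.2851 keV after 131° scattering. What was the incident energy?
49.0000 keV

Convert final energy to wavelength (hc ≈ 1239.842 keV·pm):
λ' = hc/E' = 1239.842 / 42.2851 = 29.3210 pm

Calculate the Compton shift:
Δλ = λ_C(1 - cos(131°))
Δλ = 2.4263 × (1 - cos(131°))
Δλ = 4.0181 pm

Initial wavelength:
λ = λ' - Δλ = 29.3210 - 4.0181 = 25.3029 pm

Initial energy:
E = hc/λ = 1239.842 / 25.3029 = 49.0000 keV

(Intermediate values are shown rounded; full precision is carried through to the final answer.)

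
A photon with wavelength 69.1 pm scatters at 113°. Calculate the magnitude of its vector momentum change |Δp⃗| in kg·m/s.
1.5622e-23 kg·m/s

Photon momentum magnitude is p = h/λ.

Initial momentum:
p₀ = h/λ = 6.6261e-34/6.9100e-11 = 9.5891e-24 kg·m/s

After scattering:
λ' = λ + Δλ = 69.1 + 3.3743 = 72.4743 pm
p' = h/λ' = 6.6261e-34/7.2474e-11 = 9.1426e-24 kg·m/s

Momentum is a vector; the scattered photon's direction makes angle θ = 113° with the incident direction. The magnitude of the vector change Δp⃗ = p⃗₀ − p⃗' is found from the law of cosines:
|Δp⃗|² = p₀² + p'² − 2p₀p'cos θ
|Δp⃗|² = (9.5891e-24)² + (9.1426e-24)² − 2·9.5891e-24·9.1426e-24·cos(113°)
|Δp⃗| = 1.5622e-23 kg·m/s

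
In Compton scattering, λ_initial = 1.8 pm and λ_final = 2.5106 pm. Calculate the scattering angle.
45.00°

First find the wavelength shift:
Δλ = λ' - λ = 2.5106 - 1.8 = 0.7106 pm

Using Δλ = λ_C(1 - cos θ), with λ_C = h/(m_e·c) ≈ 2.42631024 pm:
cos θ = 1 - Δλ/λ_C
cos θ = 1 - 0.7106/2.42631024
cos θ = 0.707127

θ = arccos(0.707127)
θ = 45.00°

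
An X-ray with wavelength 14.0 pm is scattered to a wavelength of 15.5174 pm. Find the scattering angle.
68.00°

First find the wavelength shift:
Δλ = λ' - λ = 15.5174 - 14.0 = 1.5174 pm

Using Δλ = λ_C(1 - cos θ), with λ_C = h/(m_e·c) ≈ 2.42631024 pm:
cos θ = 1 - Δλ/λ_C
cos θ = 1 - 1.5174/2.42631024
cos θ = 0.374606

θ = arccos(0.374606)
θ = 68.00°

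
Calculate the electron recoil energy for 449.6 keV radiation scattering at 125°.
261.0492 keV

By energy conservation: K_e = E_initial - E_final

First find the scattered photon energy:
Initial wavelength: λ = hc/E = 2.7577 pm
Compton shift: Δλ = λ_C(1 - cos(125°)) = 3.8180 pm
Final wavelength: λ' = 2.7577 + 3.8180 = 6.5756 pm
Final photon energy: E' = hc/λ' = 188.5508 keV

Electron kinetic energy:
K_e = E - E' = 449.6000 - 188.5508 = 261.0492 keV

(Intermediate values are shown rounded; full precision is carried through to the final answer.)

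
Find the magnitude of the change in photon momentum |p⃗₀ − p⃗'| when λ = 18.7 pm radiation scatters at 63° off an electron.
3.5859e-23 kg·m/s

Photon momentum magnitude is p = h/λ.

Initial momentum:
p₀ = h/λ = 6.6261e-34/1.8700e-11 = 3.5434e-23 kg·m/s

After scattering:
λ' = λ + Δλ = 18.7 + 1.3248 = 20.0248 pm
p' = h/λ' = 6.6261e-34/2.0025e-11 = 3.3089e-23 kg·m/s

Momentum is a vector; the scattered photon's direction makes angle θ = 63° with the incident direction. The magnitude of the vector change Δp⃗ = p⃗₀ − p⃗' is found from the law of cosines:
|Δp⃗|² = p₀² + p'² − 2p₀p'cos θ
|Δp⃗|² = (3.5434e-23)² + (3.3089e-23)² − 2·3.5434e-23·3.3089e-23·cos(63°)
|Δp⃗| = 3.5859e-23 kg·m/s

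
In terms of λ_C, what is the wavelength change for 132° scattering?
1.6691 λ_C

The Compton shift formula is:
Δλ = λ_C(1 - cos θ)

Dividing both sides by λ_C:
Δλ/λ_C = 1 - cos θ

For θ = 132°:
Δλ/λ_C = 1 - cos(132°)
Δλ/λ_C = 1 - -0.6691
Δλ/λ_C = 1.6691

This means the shift is 1.6691 × λ_C = 4.0498 pm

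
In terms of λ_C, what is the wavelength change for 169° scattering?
1.9816 λ_C

The Compton shift formula is:
Δλ = λ_C(1 - cos θ)

Dividing both sides by λ_C:
Δλ/λ_C = 1 - cos θ

For θ = 169°:
Δλ/λ_C = 1 - cos(169°)
Δλ/λ_C = 1 - -0.9816
Δλ/λ_C = 1.9816

This means the shift is 1.9816 × λ_C = 4.8080 pm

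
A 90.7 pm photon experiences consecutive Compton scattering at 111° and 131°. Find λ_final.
98.0139 pm

Apply Compton shift twice:

First scattering at θ₁ = 111°:
Δλ₁ = λ_C(1 - cos(111°))
Δλ₁ = 2.4263 × 1.3584
Δλ₁ = 3.2958 pm

After first scattering:
λ₁ = 90.7 + 3.2958 = 93.9958 pm

Second scattering at θ₂ = 131°:
Δλ₂ = λ_C(1 - cos(131°))
Δλ₂ = 2.4263 × 1.6561
Δλ₂ = 4.0181 pm

Final wavelength:
λ₂ = 93.9958 + 4.0181 = 98.0139 pm

Total shift: Δλ_total = 3.2958 + 4.0181 = 7.3139 pm

(Intermediate values are shown rounded; full precision is carried through to the final answer.)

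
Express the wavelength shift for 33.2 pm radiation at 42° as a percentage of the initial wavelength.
1.8771%

Calculate the Compton shift:
Δλ = λ_C(1 - cos(42°))
Δλ = 2.4263 × (1 - cos(42°))
Δλ = 2.4263 × 0.2569
Δλ = 0.6232 pm

Percentage change:
(Δλ/λ₀) × 100 = (0.6232/33.2) × 100
= 1.8771%

(Intermediate values are shown rounded; full precision is carried through to the final answer.)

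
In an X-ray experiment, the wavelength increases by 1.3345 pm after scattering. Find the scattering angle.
63.26°

From the Compton formula Δλ = λ_C(1 - cos θ), we can solve for θ:

cos θ = 1 - Δλ/λ_C

Given:
- Δλ = 1.3345 pm
- λ_C = h/(m_e·c) ≈ 2.42631024 pm

cos θ = 1 - 1.3345/2.42631024
cos θ = 1 - 0.550012
cos θ = 0.449988

θ = arccos(0.449988)
θ = 63.26°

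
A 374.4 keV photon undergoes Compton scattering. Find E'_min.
151.8639 keV (at θ = 180°)

The scattered photon has minimum energy when its wavelength is maximum, i.e., when the Compton shift Δλ = λ_C(1 − cos θ) is maximum. This occurs at θ = 180° (backscattering), giving Δλ_max = 2λ_C = 4.8526 pm.

Initial wavelength: λ₀ = hc/E₀ = 3.3115 pm
Maximum final wavelength: λ'_max = λ₀ + 2λ_C = 3.3115 + 4.8526 = 8.1642 pm
Minimum final energy: E'_min = hc/λ'_max = 151.8639 keV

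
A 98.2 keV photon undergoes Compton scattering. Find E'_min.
70.9361 keV (at θ = 180°)

The scattered photon has minimum energy when its wavelength is maximum, i.e., when the Compton shift Δλ = λ_C(1 − cos θ) is maximum. This occurs at θ = 180° (backscattering), giving Δλ_max = 2λ_C = 4.8526 pm.

Initial wavelength: λ₀ = hc/E₀ = 12.6257 pm
Maximum final wavelength: λ'_max = λ₀ + 2λ_C = 12.6257 + 4.8526 = 17.4783 pm
Minimum final energy: E'_min = hc/λ'_max = 70.9361 keV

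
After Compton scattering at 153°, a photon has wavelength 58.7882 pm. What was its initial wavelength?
54.2000 pm

From λ' = λ + Δλ, we have λ = λ' - Δλ

First calculate the Compton shift:
Δλ = λ_C(1 - cos θ)
Δλ = 2.4263 × (1 - cos(153°))
Δλ = 2.4263 × 1.8910
Δλ = 4.5882 pm

Initial wavelength:
λ = λ' - Δλ
λ = 58.7882 - 4.5882
λ = 54.2000 pm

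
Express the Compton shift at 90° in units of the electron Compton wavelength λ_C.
1.0000 λ_C

The Compton shift formula is:
Δλ = λ_C(1 - cos θ)

Dividing both sides by λ_C:
Δλ/λ_C = 1 - cos θ

For θ = 90°:
Δλ/λ_C = 1 - cos(90°)
Δλ/λ_C = 1 - 0.0000
Δλ/λ_C = 1.0000

This means the shift is 1.0000 × λ_C = 2.4263 pm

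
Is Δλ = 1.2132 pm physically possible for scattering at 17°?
No, inconsistent

Calculate the expected shift for θ = 17°:

Δλ_expected = λ_C(1 - cos(17°))
Δλ_expected = 2.4263 × (1 - cos(17°))
Δλ_expected = 2.4263 × 0.0437
Δλ_expected = 0.1060 pm

Given shift: 1.2132 pm
Expected shift: 0.1060 pm
Difference: 1.1071 pm

The values do not match. The given shift corresponds to θ ≈ 60.0°, not 17°.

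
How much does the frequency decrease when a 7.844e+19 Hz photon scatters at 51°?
1.494e+19 Hz (decrease)

Convert frequency to wavelength (c = 299792458 m/s):
λ₀ = c/f₀ = 299792458/7.844e+19 = 3.8219334e-12 m = 3.8219 pm

Calculate Compton shift:
Δλ = λ_C(1 - cos(51°)) = 0.8994 pm

Final wavelength:
λ' = λ₀ + Δλ = 3.8219 + 0.8994 = 4.7213 pm

Final frequency:
f' = c/λ' = 299792458/4.7213172e-12 = 6.3497632e+19 Hz

Frequency shift (decrease):
Δf = f₀ - f' = 7.844e+19 - 6.3497632e+19 = 1.494e+19 Hz

(Intermediate values are shown rounded; full precision is carried through to the final answer.)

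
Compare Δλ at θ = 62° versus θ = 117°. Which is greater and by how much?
117° produces the larger shift by a factor of 2.741

Calculate both shifts using Δλ = λ_C(1 - cos θ):

For θ₁ = 62°:
Δλ₁ = 2.4263 × (1 - cos(62°))
Δλ₁ = 2.4263 × 0.5305
Δλ₁ = 1.2872 pm

For θ₂ = 117°:
Δλ₂ = 2.4263 × (1 - cos(117°))
Δλ₂ = 2.4263 × 1.4540
Δλ₂ = 3.5278 pm

The 117° angle produces the larger shift.
Ratio: 3.5278/1.2872 = 2.741

(Intermediate values are shown rounded; full precision is carried through to the final answer.)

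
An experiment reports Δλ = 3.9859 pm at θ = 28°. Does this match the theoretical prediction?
No, inconsistent

Calculate the expected shift for θ = 28°:

Δλ_expected = λ_C(1 - cos(28°))
Δλ_expected = 2.4263 × (1 - cos(28°))
Δλ_expected = 2.4263 × 0.1171
Δλ_expected = 0.2840 pm

Given shift: 3.9859 pm
Expected shift: 0.2840 pm
Difference: 3.7019 pm

The values do not match. The given shift corresponds to θ ≈ 130.0°, not 28°.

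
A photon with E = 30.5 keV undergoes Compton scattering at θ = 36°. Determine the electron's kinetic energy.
0.3438 keV

By energy conservation: K_e = E_initial - E_final

First find the scattered photon energy:
Initial wavelength: λ = hc/E = 40.6506 pm
Compton shift: Δλ = λ_C(1 - cos(36°)) = 0.4634 pm
Final wavelength: λ' = 40.6506 + 0.4634 = 41.1139 pm
Final photon energy: E' = hc/λ' = 30.1562 keV

Electron kinetic energy:
K_e = E - E' = 30.5000 - 30.1562 = 0.3438 keV

(Intermediate values are shown rounded; full precision is carried through to the final answer.)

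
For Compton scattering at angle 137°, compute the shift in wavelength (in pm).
4.2008 pm

Using the Compton scattering formula:
Δλ = λ_C(1 - cos θ)

where λ_C = h/(m_e·c) ≈ 2.4263 pm is the Compton wavelength of an electron.

For θ = 137°:
cos(137°) = -0.7314
1 - cos(137°) = 1.7314

Δλ = 2.4263 × 1.7314
Δλ = 4.2008 pm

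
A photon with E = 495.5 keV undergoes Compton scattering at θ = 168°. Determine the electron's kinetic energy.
325.7006 keV

By energy conservation: K_e = E_initial - E_final

First find the scattered photon energy:
Initial wavelength: λ = hc/E = 2.5022 pm
Compton shift: Δλ = λ_C(1 - cos(168°)) = 4.7996 pm
Final wavelength: λ' = 2.5022 + 4.7996 = 7.3018 pm
Final photon energy: E' = hc/λ' = 169.7994 keV

Electron kinetic energy:
K_e = E - E' = 495.5000 - 169.7994 = 325.7006 keV

(Intermediate values are shown rounded; full precision is carried through to the final answer.)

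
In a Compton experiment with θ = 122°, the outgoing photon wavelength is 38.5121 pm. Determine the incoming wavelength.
34.8000 pm

From λ' = λ + Δλ, we have λ = λ' - Δλ

First calculate the Compton shift:
Δλ = λ_C(1 - cos θ)
Δλ = 2.4263 × (1 - cos(122°))
Δλ = 2.4263 × 1.5299
Δλ = 3.7121 pm

Initial wavelength:
λ = λ' - Δλ
λ = 38.5121 - 3.7121
λ = 34.8000 pm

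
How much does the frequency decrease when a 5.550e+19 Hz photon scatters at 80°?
1.502e+19 Hz (decrease)

Convert frequency to wavelength (c = 299792458 m/s):
λ₀ = c/f₀ = 299792458/5.550e+19 = 5.4016659e-12 m = 5.4017 pm

Calculate Compton shift:
Δλ = λ_C(1 - cos(80°)) = 2.0050 pm

Final wavelength:
λ' = λ₀ + Δλ = 5.4017 + 2.0050 = 7.4067 pm

Final frequency:
f' = c/λ' = 299792458/7.4066518e-12 = 4.0476111e+19 Hz

Frequency shift (decrease):
Δf = f₀ - f' = 5.550e+19 - 4.0476111e+19 = 1.502e+19 Hz

(Intermediate values are shown rounded; full precision is carried through to the final answer.)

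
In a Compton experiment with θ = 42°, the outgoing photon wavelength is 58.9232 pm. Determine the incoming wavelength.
58.3000 pm

From λ' = λ + Δλ, we have λ = λ' - Δλ

First calculate the Compton shift:
Δλ = λ_C(1 - cos θ)
Δλ = 2.4263 × (1 - cos(42°))
Δλ = 2.4263 × 0.2569
Δλ = 0.6232 pm

Initial wavelength:
λ = λ' - Δλ
λ = 58.9232 - 0.6232
λ = 58.3000 pm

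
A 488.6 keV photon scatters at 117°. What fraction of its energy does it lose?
0.5816 (or 58.16%)

Calculate initial and final photon energies:

Initial: E₀ = 488.6 keV → λ₀ = 2.5375 pm
Compton shift: Δλ = 3.5278 pm
Final wavelength: λ' = 6.0654 pm
Final energy: E' = 204.4132 keV

Fractional energy loss:
(E₀ - E')/E₀ = (488.6000 - 204.4132)/488.6000
= 284.1868/488.6000
= 0.5816
= 58.16%

(Intermediate values are shown rounded; full precision is carried through to the final answer.)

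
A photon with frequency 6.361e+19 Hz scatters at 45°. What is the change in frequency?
8.335e+18 Hz (decrease)

Convert frequency to wavelength (c = 299792458 m/s):
λ₀ = c/f₀ = 299792458/6.361e+19 = 4.7129769e-12 m = 4.7130 pm

Calculate Compton shift:
Δλ = λ_C(1 - cos(45°)) = 0.7106 pm

Final wavelength:
λ' = λ₀ + Δλ = 4.7130 + 0.7106 = 5.4236 pm

Final frequency:
f' = c/λ' = 299792458/5.4236267e-12 = 5.5275275e+19 Hz

Frequency shift (decrease):
Δf = f₀ - f' = 6.361e+19 - 5.5275275e+19 = 8.335e+18 Hz

(Intermediate values are shown rounded; full precision is carried through to the final answer.)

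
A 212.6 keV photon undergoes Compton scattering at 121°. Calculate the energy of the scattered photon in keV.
130.4032 keV

First convert energy to wavelength:
λ = hc/E, with hc ≈ 1239.842 keV·pm (i.e. 1239.842 eV·nm)

For E = 212.6 keV = 212600 eV:
λ = 1239.842 keV·pm / 212.6 keV
λ = 5.8318 pm

Calculate the Compton shift:
Δλ = λ_C(1 - cos(121°)) = 2.4263 × 1.5150
Δλ = 3.6760 pm

Final wavelength:
λ' = 5.8318 + 3.6760 = 9.5078 pm

Final energy:
E' = hc/λ' = 1239.842 / 9.5078 = 130.4032 keV

(Intermediate values are shown rounded; full precision is carried through to the final answer.)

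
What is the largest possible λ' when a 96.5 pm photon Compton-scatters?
101.3526 pm (at θ = 180°)

The Compton shift is Δλ = λ_C(1 − cos θ).

Since cos θ ranges from −1 to 1, the factor (1 − cos θ) ranges from 0 to 2; the maximum shift occurs at θ = 180° (backscattering):
Δλ_max = 2λ_C = 2 × 2.4263 pm = 4.8526 pm

Maximum scattered wavelength:
λ'_max = λ₀ + Δλ_max = 96.5 + 4.8526 = 101.3526 pm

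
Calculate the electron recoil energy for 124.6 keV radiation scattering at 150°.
38.9645 keV

By energy conservation: K_e = E_initial - E_final

First find the scattered photon energy:
Initial wavelength: λ = hc/E = 9.9506 pm
Compton shift: Δλ = λ_C(1 - cos(150°)) = 4.5276 pm
Final wavelength: λ' = 9.9506 + 4.5276 = 14.4781 pm
Final photon energy: E' = hc/λ' = 85.6355 keV

Electron kinetic energy:
K_e = E - E' = 124.6000 - 85.6355 = 38.9645 keV

(Intermediate values are shown rounded; full precision is carried through to the final answer.)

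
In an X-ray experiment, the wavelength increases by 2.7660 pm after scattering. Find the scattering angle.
98.05°

From the Compton formula Δλ = λ_C(1 - cos θ), we can solve for θ:

cos θ = 1 - Δλ/λ_C

Given:
- Δλ = 2.7660 pm
- λ_C = h/(m_e·c) ≈ 2.42631024 pm

cos θ = 1 - 2.7660/2.42631024
cos θ = 1 - 1.140003
cos θ = -0.140003

θ = arccos(-0.140003)
θ = 98.05°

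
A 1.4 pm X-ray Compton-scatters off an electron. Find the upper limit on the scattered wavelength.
6.2526 pm (at θ = 180°)

The Compton shift is Δλ = λ_C(1 − cos θ).

Since cos θ ranges from −1 to 1, the factor (1 − cos θ) ranges from 0 to 2; the maximum shift occurs at θ = 180° (backscattering):
Δλ_max = 2λ_C = 2 × 2.4263 pm = 4.8526 pm

Maximum scattered wavelength:
λ'_max = λ₀ + Δλ_max = 1.4 + 4.8526 = 6.2526 pm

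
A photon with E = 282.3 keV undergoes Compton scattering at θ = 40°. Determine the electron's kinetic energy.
32.3107 keV

By energy conservation: K_e = E_initial - E_final

First find the scattered photon energy:
Initial wavelength: λ = hc/E = 4.3919 pm
Compton shift: Δλ = λ_C(1 - cos(40°)) = 0.5676 pm
Final wavelength: λ' = 4.3919 + 0.5676 = 4.9596 pm
Final photon energy: E' = hc/λ' = 249.9893 keV

Electron kinetic energy:
K_e = E - E' = 282.3000 - 249.9893 = 32.3107 keV

(Intermediate values are shown rounded; full precision is carried through to the final answer.)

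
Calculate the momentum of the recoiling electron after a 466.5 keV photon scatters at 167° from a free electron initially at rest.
3.3659e-22 kg·m/s

The electron is initially at rest, so by conservation of momentum:
p⃗_e = p⃗₀ − p⃗'  (incident photon momentum minus scattered photon momentum)

Photon momentum magnitudes (p = h/λ = E/c):
λ₀ = hc/E₀ = 2.6578 pm → p₀ = h/λ₀ = 2.4931e-22 kg·m/s
Δλ = λ_C(1 − cos 167°) = 4.7904 pm
λ' = 7.4482 pm → p' = h/λ' = 8.8962e-23 kg·m/s

The scattered photon makes angle θ = 167° with the incident direction, so by the law of cosines:
|p⃗_e|² = p₀² + p'² − 2p₀p'cos θ
|p⃗_e|² = (2.4931e-22)² + (8.8962e-23)² − 2·2.4931e-22·8.8962e-23·cos(167°)
|p⃗_e| = 3.3659e-22 kg·m/s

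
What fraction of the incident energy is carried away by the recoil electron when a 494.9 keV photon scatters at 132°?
0.6178 (or 61.78%)

Calculate initial and final photon energies:

Initial: E₀ = 494.9 keV → λ₀ = 2.5052 pm
Compton shift: Δλ = 4.0498 pm
Final wavelength: λ' = 6.5551 pm
Final energy: E' = 189.1426 keV

Fractional energy loss:
(E₀ - E')/E₀ = (494.9000 - 189.1426)/494.9000
= 305.7574/494.9000
= 0.6178
= 61.78%

(Intermediate values are shown rounded; full precision is carried through to the final answer.)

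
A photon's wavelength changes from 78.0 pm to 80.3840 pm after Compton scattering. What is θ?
89.00°

First find the wavelength shift:
Δλ = λ' - λ = 80.3840 - 78.0 = 2.3840 pm

Using Δλ = λ_C(1 - cos θ), with λ_C = h/(m_e·c) ≈ 2.42631024 pm:
cos θ = 1 - Δλ/λ_C
cos θ = 1 - 2.3840/2.42631024
cos θ = 0.017438

θ = arccos(0.017438)
θ = 89.00°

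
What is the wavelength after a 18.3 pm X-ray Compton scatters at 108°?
21.4761 pm

Using the Compton scattering formula:
λ' = λ + Δλ = λ + λ_C(1 - cos θ)

Given:
- Initial wavelength λ = 18.3 pm
- Scattering angle θ = 108°
- Compton wavelength λ_C ≈ 2.4263 pm

Calculate the shift:
Δλ = 2.4263 × (1 - cos(108°))
Δλ = 2.4263 × 1.3090
Δλ = 3.1761 pm

Final wavelength:
λ' = 18.3 + 3.1761 = 21.4761 pm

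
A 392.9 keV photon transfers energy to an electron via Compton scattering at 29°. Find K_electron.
34.5464 keV

By energy conservation: K_e = E_initial - E_final

First find the scattered photon energy:
Initial wavelength: λ = hc/E = 3.1556 pm
Compton shift: Δλ = λ_C(1 - cos(29°)) = 0.3042 pm
Final wavelength: λ' = 3.1556 + 0.3042 = 3.4598 pm
Final photon energy: E' = hc/λ' = 358.3536 keV

Electron kinetic energy:
K_e = E - E' = 392.9000 - 358.3536 = 34.5464 keV

(Intermediate values are shown rounded; full precision is carried through to the final answer.)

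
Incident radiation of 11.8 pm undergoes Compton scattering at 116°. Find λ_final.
15.2899 pm

Using the Compton scattering formula:
λ' = λ + Δλ = λ + λ_C(1 - cos θ)

Given:
- Initial wavelength λ = 11.8 pm
- Scattering angle θ = 116°
- Compton wavelength λ_C ≈ 2.4263 pm

Calculate the shift:
Δλ = 2.4263 × (1 - cos(116°))
Δλ = 2.4263 × 1.4384
Δλ = 3.4899 pm

Final wavelength:
λ' = 11.8 + 3.4899 = 15.2899 pm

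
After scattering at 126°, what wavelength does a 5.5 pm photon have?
9.3525 pm

Using the Compton scattering formula:
λ' = λ + Δλ = λ + λ_C(1 - cos θ)

Given:
- Initial wavelength λ = 5.5 pm
- Scattering angle θ = 126°
- Compton wavelength λ_C ≈ 2.4263 pm

Calculate the shift:
Δλ = 2.4263 × (1 - cos(126°))
Δλ = 2.4263 × 1.5878
Δλ = 3.8525 pm

Final wavelength:
λ' = 5.5 + 3.8525 = 9.3525 pm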